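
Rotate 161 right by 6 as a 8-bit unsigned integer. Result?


Rotate 0b10100001 right by 6 (8-bit) = 0b10000110 = 134

134


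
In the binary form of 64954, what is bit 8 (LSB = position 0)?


0b1111110110111010, position 8 = 1

1


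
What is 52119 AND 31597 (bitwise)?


0b1100101110010111 & 0b111101101101101 = 0b100101100000101 = 19205

19205


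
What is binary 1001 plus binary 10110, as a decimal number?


1001 + 10110 = 11111 = 31

31


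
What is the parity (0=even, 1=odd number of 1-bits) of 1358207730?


0b1010000111101001001101011110010 has 16 ones => parity 0

0


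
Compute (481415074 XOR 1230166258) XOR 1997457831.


Step 1: 481415074 ^ 1230166258 = 1440946000
Step 2: 1440946000 ^ 1997457831 = 586014455

586014455


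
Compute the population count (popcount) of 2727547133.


0b10100010100100110001000011111101 has 15 set bits

15


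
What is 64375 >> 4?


0b1111101101110111 >> 4 = 0b111110110111 = 4023

4023


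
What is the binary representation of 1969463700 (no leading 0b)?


1969463700 = 1110101011000111010000110010100 in binary

1110101011000111010000110010100


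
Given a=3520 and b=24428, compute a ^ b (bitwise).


3520 ^ 24428 = 21164

21164


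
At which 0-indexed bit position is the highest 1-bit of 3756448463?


0b11011111111001101101101011001111. Highest set bit at position 31

31


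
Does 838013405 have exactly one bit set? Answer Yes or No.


0b110001111100110001000111011101. Multiple bits set => No

No


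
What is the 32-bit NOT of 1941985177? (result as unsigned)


~0b1110011110000000101011110011001 = 0b10001100001111111010100001100110 = 2352982118 (32-bit unsigned)

2352982118


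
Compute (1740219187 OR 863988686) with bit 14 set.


Step 1: 1740219187 | 863988686 = 2013260799
Step 2: 2013260799 | (1 << 14) = 2013260799 | 16384 = 2013260799

2013260799


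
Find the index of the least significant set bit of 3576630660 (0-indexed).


0b11010101001011110000110110000100. Lowest set bit at position 2

2


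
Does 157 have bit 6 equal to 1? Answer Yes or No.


0b10011101, bit 6 = 0. No

No


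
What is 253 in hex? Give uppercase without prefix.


253 = FD hex

FD


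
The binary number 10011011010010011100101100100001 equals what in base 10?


10011011010010011100101100100001 in decimal = 2605304609

2605304609


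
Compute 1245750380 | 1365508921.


0b1001010010000001010010001101100 | 0b1010001011001000000001100111001 = 0b1011011011001001010011101111101 = 1533323133

1533323133


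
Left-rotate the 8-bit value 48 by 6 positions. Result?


Rotate 0b110000 left by 6 (8-bit) = 0b1100 = 12

12


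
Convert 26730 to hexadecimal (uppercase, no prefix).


26730 = 686A hex

686A


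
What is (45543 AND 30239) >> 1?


Step 1: 45543 & 30239 = 12295
Step 2: 12295 >> 1 = 6147

6147


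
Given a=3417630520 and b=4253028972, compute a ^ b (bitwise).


3417630520 ^ 4253028972 = 909440340

909440340


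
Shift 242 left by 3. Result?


0b11110010 << 3 = 0b11110010000 = 1936

1936


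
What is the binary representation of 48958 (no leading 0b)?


48958 = 1011111100111110 in binary

1011111100111110


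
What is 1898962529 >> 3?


0b1110001001011111101111001100001 >> 3 = 0b1110001001011111101111001100 = 237370316

237370316


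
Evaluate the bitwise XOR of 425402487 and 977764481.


0b11001010110110010000001110111 ^ 0b111010010001111000000010000001 = 0b100011000111001010000011110110 = 589078774

589078774


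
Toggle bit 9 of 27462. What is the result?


27462 ^ (1 << 9) = 27462 ^ 512 = 26950

26950


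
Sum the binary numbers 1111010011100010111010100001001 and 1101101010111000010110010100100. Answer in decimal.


1111010011100010111010100001001 + 1101101010111000010110010100100 = 11100111110011011010000110101101 = 3889013165

3889013165


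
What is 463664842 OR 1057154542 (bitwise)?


0b11011101000101111011011001010 | 0b111111000000101110010111101110 = 0b111111101000101111011111101110 = 1067644910

1067644910


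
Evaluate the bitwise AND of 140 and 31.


0b10001100 & 0b11111 = 0b1100 = 12

12


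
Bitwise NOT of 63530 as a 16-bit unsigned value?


~0b1111100000101010 = 0b11111010101 = 2005 (16-bit unsigned)

2005


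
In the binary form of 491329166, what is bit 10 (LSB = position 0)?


0b11101010010010001011010001110, position 10 = 1

1


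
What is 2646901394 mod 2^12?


2646901394 & 4095 = 658

658


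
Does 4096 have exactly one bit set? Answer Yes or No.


0b1000000000000. Only one bit set => Yes

Yes


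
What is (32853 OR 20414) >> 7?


Step 1: 32853 | 20414 = 53247
Step 2: 53247 >> 7 = 415

415


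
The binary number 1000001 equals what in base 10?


1000001 in decimal = 65

65


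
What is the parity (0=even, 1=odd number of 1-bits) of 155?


0b10011011 has 5 ones => parity 1

1


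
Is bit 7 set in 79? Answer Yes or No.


0b1001111, bit 7 = 0. No

No


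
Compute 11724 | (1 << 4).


11724 | (1 << 4) = 11724 | 16 = 11740

11740


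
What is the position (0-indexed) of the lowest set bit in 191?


0b10111111. Lowest set bit at position 0

0


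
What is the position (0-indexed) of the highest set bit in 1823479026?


0b1101100101100000001010011110010. Highest set bit at position 30

30


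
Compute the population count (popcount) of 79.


0b1001111 has 5 set bits

5


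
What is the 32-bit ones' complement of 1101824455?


1101824455 ^ 4294967295 = 3193142840

3193142840


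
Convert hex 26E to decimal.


26E hex = 622 decimal

622


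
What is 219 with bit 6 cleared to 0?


219 & ~(1 << 6) = 155

155


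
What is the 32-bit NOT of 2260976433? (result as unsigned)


~0b10000110110000111100001100110001 = 0b1111001001111000011110011001110 = 2033990862 (32-bit unsigned)

2033990862


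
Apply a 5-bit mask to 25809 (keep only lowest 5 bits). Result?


25809 & 31 = 17

17


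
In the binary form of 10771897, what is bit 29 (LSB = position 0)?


0b101001000101110110111001, position 29 = 0

0


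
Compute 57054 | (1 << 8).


57054 | (1 << 8) = 57054 | 256 = 57310

57310


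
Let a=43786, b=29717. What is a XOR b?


43786 ^ 29717 = 57119

57119


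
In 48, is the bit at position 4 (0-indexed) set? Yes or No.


0b110000, bit 4 = 1. Yes

Yes


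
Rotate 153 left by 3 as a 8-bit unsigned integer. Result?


Rotate 0b10011001 left by 3 (8-bit) = 0b11001100 = 204

204


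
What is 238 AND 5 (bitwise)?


0b11101110 & 0b101 = 0b100 = 4

4


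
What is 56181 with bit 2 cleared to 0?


56181 & ~(1 << 2) = 56177

56177


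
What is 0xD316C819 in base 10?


D316C819 hex = 3541485593 decimal

3541485593


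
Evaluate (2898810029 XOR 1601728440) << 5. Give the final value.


Step 1: 2898810029 ^ 1601728440 = 4088412949
Step 2: 4088412949 << 5 = 130829214368

130829214368


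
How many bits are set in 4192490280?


0b11111001111001000101001100101000 has 16 set bits

16


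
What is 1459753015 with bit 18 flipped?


1459753015 ^ (1 << 18) = 1459753015 ^ 262144 = 1460015159

1460015159


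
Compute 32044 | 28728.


0b111110100101100 | 0b111000000111000 = 0b111110100111100 = 32060

32060


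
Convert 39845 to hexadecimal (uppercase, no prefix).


39845 = 9BA5 hex

9BA5


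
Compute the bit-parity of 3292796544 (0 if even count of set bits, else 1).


0b11000100010001000001011010000000 has 9 ones => parity 1

1


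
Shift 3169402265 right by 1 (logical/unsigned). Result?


0b10111100111010010011110110011001 >> 1 = 0b1011110011101001001111011001100 = 1584701132

1584701132


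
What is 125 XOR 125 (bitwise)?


0b1111101 ^ 0b1111101 = 0b0 = 0

0


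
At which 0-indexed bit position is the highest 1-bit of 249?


0b11111001. Highest set bit at position 7

7


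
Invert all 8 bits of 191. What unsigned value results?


191 ^ 255 = 64

64


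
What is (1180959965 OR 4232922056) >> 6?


Step 1: 1180959965 | 4232922056 = 4268574685
Step 2: 4268574685 >> 6 = 66696479

66696479


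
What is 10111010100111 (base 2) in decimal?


10111010100111 in decimal = 11943

11943


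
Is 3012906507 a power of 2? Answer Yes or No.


0b10110011100101010100111000001011. Multiple bits set => No

No


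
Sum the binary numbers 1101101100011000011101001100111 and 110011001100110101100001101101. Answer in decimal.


1101101100011000011101001100111 + 110011001100110101100001101101 = 10100000101111111001001011010100 = 2696909524

2696909524


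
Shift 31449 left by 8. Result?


0b111101011011001 << 8 = 0b11110101101100100000000 = 8050944

8050944


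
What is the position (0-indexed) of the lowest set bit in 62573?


0b1111010001101101. Lowest set bit at position 0

0


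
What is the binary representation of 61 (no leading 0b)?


61 = 111101 in binary

111101


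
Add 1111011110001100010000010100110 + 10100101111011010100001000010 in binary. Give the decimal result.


1111011110001100010000010100110 + 10100101111011010100001000010 = 10010000100000111100100011101000 = 2424555752

2424555752


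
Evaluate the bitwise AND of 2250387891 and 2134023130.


0b10000110001000100011000110110011 & 0b1111111001100101001101111011010 = 0b110001000100001000110010010 = 102896018

102896018


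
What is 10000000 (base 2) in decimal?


10000000 in decimal = 128

128


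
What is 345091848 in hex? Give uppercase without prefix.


345091848 = 1491AF08 hex

1491AF08


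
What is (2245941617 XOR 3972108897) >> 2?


Step 1: 2245941617 ^ 3972108897 = 1763691280
Step 2: 1763691280 >> 2 = 440922820

440922820


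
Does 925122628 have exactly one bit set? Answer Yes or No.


0b110111001001000100000001000100. Multiple bits set => No

No


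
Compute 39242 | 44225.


0b1001100101001010 | 0b1010110011000001 = 0b1011110111001011 = 48587

48587


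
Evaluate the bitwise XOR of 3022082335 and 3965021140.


0b10110100001000010101000100011111 ^ 0b11101100010101010110101111010100 = 0b1011000011101000011101011001011 = 1484012235

1484012235


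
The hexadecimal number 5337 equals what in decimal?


5337 hex = 21303 decimal

21303


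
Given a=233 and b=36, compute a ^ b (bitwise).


233 ^ 36 = 205

205


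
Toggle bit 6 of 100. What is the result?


100 ^ (1 << 6) = 100 ^ 64 = 36

36


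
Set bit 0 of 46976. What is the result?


46976 | (1 << 0) = 46976 | 1 = 46977

46977


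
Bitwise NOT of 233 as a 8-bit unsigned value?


~0b11101001 = 0b10110 = 22 (8-bit unsigned)

22


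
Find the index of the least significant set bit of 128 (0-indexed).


0b10000000. Lowest set bit at position 7

7


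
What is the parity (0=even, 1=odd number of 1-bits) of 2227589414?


0b10000100110001100101000100100110 has 12 ones => parity 0

0


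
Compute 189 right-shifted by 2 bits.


0b10111101 >> 2 = 0b101111 = 47

47


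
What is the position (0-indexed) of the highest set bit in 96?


0b1100000. Highest set bit at position 6

6


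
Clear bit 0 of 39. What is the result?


39 & ~(1 << 0) = 38

38


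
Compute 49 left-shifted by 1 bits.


0b110001 << 1 = 0b1100010 = 98

98


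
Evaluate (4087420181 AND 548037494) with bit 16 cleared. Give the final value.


Step 1: 4087420181 & 548037494 = 547356948
Step 2: 547356948 & ~(1 << 16) = 547356948

547356948


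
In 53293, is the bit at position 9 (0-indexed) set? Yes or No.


0b1101000000101101, bit 9 = 0. No

No


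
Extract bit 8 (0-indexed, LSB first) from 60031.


0b1110101001111111, position 8 = 0

0


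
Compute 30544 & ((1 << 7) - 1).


30544 & 127 = 80

80


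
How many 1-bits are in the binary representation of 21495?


0b101001111110111 has 11 set bits

11


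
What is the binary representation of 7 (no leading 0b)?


7 = 111 in binary

111


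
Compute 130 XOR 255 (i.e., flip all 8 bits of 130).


130 ^ 255 = 125

125


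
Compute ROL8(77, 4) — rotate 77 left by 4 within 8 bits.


Rotate 0b1001101 left by 4 (8-bit) = 0b11010100 = 212

212


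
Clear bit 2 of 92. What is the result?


92 & ~(1 << 2) = 88

88


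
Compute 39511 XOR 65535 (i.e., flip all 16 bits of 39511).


39511 ^ 65535 = 26024

26024


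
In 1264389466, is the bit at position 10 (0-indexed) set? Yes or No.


0b1001011010111010000110101011010, bit 10 = 1. Yes

Yes


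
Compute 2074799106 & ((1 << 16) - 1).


2074799106 & 65535 = 60418

60418


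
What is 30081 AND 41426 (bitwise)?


0b111010110000001 & 0b1010000111010010 = 0b10000110000000 = 8576

8576


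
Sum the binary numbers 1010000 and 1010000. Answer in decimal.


1010000 + 1010000 = 10100000 = 160

160


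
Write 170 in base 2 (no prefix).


170 = 10101010 in binary

10101010


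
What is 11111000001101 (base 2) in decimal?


11111000001101 in decimal = 15885

15885


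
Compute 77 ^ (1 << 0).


77 ^ (1 << 0) = 77 ^ 1 = 76

76


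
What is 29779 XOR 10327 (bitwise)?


0b111010001010011 ^ 0b10100001010111 = 0b101110000000100 = 23556

23556


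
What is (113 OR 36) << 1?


Step 1: 113 | 36 = 117
Step 2: 117 << 1 = 234

234


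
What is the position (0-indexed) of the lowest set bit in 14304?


0b11011111100000. Lowest set bit at position 5

5


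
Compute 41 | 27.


0b101001 | 0b11011 = 0b111011 = 59

59


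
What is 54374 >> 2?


0b1101010001100110 >> 2 = 0b11010100011001 = 13593

13593


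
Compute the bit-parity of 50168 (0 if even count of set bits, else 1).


0b1100001111111000 has 9 ones => parity 1

1


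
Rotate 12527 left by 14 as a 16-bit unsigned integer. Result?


Rotate 0b11000011101111 left by 14 (16-bit) = 0b1100110000111011 = 52283

52283


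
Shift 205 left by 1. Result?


0b11001101 << 1 = 0b110011010 = 410

410


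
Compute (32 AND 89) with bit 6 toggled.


Step 1: 32 & 89 = 0
Step 2: 0 ^ (1 << 6) = 0 ^ 64 = 64

64


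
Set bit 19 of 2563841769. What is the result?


2563841769 | (1 << 19) = 2563841769 | 524288 = 2564366057

2564366057


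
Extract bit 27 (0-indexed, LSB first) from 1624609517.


0b1100000110101011001001011101101, position 27 = 0

0


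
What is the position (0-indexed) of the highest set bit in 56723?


0b1101110110010011. Highest set bit at position 15

15


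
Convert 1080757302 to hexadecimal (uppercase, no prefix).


1080757302 = 406B0C36 hex

406B0C36


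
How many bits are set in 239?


0b11101111 has 7 set bits

7


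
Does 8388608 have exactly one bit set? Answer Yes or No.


0b100000000000000000000000. Only one bit set => Yes

Yes


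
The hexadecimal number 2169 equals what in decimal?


2169 hex = 8553 decimal

8553


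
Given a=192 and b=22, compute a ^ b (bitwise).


192 ^ 22 = 214

214


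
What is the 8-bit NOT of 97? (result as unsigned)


~0b1100001 = 0b10011110 = 158 (8-bit unsigned)

158


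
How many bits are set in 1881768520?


0b1110000001010011000001001001000 has 10 set bits

10


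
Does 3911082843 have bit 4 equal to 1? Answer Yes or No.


0b11101001000111100110001101011011, bit 4 = 1. Yes

Yes


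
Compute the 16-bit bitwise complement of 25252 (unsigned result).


~0b110001010100100 = 0b1001110101011011 = 40283 (16-bit unsigned)

40283


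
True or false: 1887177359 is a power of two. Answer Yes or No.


0b1110000011111000000101010001111. Multiple bits set => No

No


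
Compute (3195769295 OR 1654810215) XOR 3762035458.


Step 1: 3195769295 | 1654810215 = 4277925871
Step 2: 4277925871 ^ 3762035458 = 516418797

516418797


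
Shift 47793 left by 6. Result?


0b1011101010110001 << 6 = 0b1011101010110001000000 = 3058752

3058752


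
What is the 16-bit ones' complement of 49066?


49066 ^ 65535 = 16469

16469


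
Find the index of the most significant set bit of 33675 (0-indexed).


0b1000001110001011. Highest set bit at position 15

15


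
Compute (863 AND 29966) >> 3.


Step 1: 863 & 29966 = 270
Step 2: 270 >> 3 = 33

33


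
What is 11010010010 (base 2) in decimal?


11010010010 in decimal = 1682

1682


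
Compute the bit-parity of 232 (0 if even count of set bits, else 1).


0b11101000 has 4 ones => parity 0

0


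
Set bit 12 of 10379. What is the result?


10379 | (1 << 12) = 10379 | 4096 = 14475

14475


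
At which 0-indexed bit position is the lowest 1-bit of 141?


0b10001101. Lowest set bit at position 0

0


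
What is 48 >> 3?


0b110000 >> 3 = 0b110 = 6

6


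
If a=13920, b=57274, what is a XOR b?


13920 ^ 57274 = 59866

59866


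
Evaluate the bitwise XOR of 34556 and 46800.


0b1000011011111100 ^ 0b1011011011010000 = 0b11000000101100 = 12332

12332


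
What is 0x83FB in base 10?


83FB hex = 33787 decimal

33787


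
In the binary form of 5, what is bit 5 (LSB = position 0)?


0b101, position 5 = 0

0


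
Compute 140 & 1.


0b10001100 & 0b1 = 0b0 = 0

0


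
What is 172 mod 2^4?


172 & 15 = 12

12


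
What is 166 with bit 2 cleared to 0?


166 & ~(1 << 2) = 162

162


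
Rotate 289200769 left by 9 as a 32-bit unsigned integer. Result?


Rotate 0b10001001111001101101010000001 left by 9 (32-bit) = 0b1111001101101010000001000100010 = 2041905698

2041905698


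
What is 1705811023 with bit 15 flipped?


1705811023 ^ (1 << 15) = 1705811023 ^ 32768 = 1705778255

1705778255


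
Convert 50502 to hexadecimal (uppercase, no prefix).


50502 = C546 hex

C546


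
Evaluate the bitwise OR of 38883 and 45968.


0b1001011111100011 | 0b1011001110010000 = 0b1011011111110011 = 47091

47091


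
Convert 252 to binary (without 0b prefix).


252 = 11111100 in binary

11111100


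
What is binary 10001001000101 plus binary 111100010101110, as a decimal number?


10001001000101 + 111100010101110 = 1001101011110011 = 39667

39667


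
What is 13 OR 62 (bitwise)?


0b1101 | 0b111110 = 0b111111 = 63

63


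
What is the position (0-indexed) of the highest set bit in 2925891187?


0b10101110011001011000111001110011. Highest set bit at position 31

31


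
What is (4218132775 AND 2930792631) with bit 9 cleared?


Step 1: 4218132775 & 2930792631 = 2854230055
Step 2: 2854230055 & ~(1 << 9) = 2854230055

2854230055


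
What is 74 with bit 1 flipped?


74 ^ (1 << 1) = 74 ^ 2 = 72

72


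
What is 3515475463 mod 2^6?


3515475463 & 63 = 7

7


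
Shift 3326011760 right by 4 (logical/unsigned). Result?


0b11000110001111101110100101110000 >> 4 = 0b1100011000111110111010010111 = 207875735

207875735


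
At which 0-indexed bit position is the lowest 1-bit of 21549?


0b101010000101101. Lowest set bit at position 0

0


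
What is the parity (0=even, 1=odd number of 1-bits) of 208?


0b11010000 has 3 ones => parity 1

1


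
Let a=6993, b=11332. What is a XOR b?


6993 ^ 11332 = 14101

14101


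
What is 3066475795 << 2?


0b10110110110001101011010100010011 << 2 = 0b1011011011000110101101010001001100 = 12265903180

12265903180


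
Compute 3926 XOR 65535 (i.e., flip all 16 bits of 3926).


3926 ^ 65535 = 61609

61609


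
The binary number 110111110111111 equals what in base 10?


110111110111111 in decimal = 28607

28607


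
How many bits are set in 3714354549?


0b11011101011001001000110101110101 has 18 set bits

18


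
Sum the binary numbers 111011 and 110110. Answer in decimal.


111011 + 110110 = 1110001 = 113

113


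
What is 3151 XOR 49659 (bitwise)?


0b110001001111 ^ 0b1100000111111011 = 0b1100110110110100 = 52660

52660


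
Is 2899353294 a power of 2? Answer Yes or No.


0b10101100110100001001111011001110. Multiple bits set => No

No


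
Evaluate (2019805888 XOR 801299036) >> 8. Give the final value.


Step 1: 2019805888 ^ 801299036 = 1470173340
Step 2: 1470173340 >> 8 = 5742864

5742864


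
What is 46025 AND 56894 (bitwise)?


0b1011001111001001 & 0b1101111000111110 = 0b1001001000001000 = 37384

37384


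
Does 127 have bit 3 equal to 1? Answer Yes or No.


0b1111111, bit 3 = 1. Yes

Yes


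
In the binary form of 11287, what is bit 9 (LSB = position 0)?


0b10110000010111, position 9 = 0

0


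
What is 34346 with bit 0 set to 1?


34346 | (1 << 0) = 34346 | 1 = 34347

34347


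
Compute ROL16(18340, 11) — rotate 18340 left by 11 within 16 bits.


Rotate 0b100011110100100 left by 11 (16-bit) = 0b10001000111101 = 8765

8765


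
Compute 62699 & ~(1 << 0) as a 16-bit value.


62699 & ~(1 << 0) = 62698

62698


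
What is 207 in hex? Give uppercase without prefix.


207 = CF hex

CF


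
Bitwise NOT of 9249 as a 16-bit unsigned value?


~0b10010000100001 = 0b1101101111011110 = 56286 (16-bit unsigned)

56286


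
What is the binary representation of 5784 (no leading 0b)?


5784 = 1011010011000 in binary

1011010011000


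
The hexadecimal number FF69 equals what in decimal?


FF69 hex = 65385 decimal

65385


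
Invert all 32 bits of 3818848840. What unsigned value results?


3818848840 ^ 4294967295 = 476118455

476118455


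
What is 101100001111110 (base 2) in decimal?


101100001111110 in decimal = 22654

22654


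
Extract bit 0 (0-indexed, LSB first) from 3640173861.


0b11011000111110001010010100100101, position 0 = 1

1


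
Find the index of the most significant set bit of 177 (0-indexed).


0b10110001. Highest set bit at position 7

7


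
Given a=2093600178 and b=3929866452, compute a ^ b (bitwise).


2093600178 ^ 3929866452 = 2532625766

2532625766


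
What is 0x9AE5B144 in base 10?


9AE5B144 hex = 2598744388 decimal

2598744388


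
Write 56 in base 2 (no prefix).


56 = 111000 in binary

111000


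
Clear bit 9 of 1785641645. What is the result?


1785641645 & ~(1 << 9) = 1785641133

1785641133


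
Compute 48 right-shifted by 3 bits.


0b110000 >> 3 = 0b110 = 6

6


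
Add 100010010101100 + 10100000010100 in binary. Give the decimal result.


100010010101100 + 10100000010100 = 110110011000000 = 27840

27840


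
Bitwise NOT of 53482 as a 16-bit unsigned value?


~0b1101000011101010 = 0b10111100010101 = 12053 (16-bit unsigned)

12053


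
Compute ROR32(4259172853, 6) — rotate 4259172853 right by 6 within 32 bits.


Rotate 0b11111101110111011101000111110101 right by 6 (32-bit) = 0b11010111111101110111011101000111 = 3623319367

3623319367


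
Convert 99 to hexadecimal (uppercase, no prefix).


99 = 63 hex

63


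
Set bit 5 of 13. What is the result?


13 | (1 << 5) = 13 | 32 = 45

45


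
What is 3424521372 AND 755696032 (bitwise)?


0b11001100000111100000110010011100 & 0b101101000010110000000110100000 = 0b1100000010100000000010000000 = 201982080

201982080


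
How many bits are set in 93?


0b1011101 has 5 set bits

5


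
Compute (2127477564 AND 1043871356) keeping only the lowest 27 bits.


Step 1: 2127477564 & 1043871356 = 1040724540
Step 2: 1040724540 & 134217727 = 101200444

101200444


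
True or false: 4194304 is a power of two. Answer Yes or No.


0b10000000000000000000000. Only one bit set => Yes

Yes


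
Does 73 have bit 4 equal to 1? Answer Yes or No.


0b1001001, bit 4 = 0. No

No


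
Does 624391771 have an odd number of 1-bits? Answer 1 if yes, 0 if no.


0b100101001101110111011001011011 has 18 ones => parity 0

0


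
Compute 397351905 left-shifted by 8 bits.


0b10111101011110001101111100001 << 8 = 0b1011110101111000110111110000100000000 = 101722087680

101722087680


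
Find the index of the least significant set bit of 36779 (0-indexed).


0b1000111110101011. Lowest set bit at position 0

0


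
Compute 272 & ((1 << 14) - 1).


272 & 16383 = 272

272


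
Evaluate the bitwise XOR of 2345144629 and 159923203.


0b10001011110010000001000100110101 ^ 0b1001100010000011110000000011 = 0b10000010010000000010110100110110 = 2185243958

2185243958


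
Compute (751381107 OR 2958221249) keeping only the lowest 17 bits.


Step 1: 751381107 | 2958221249 = 3168534515
Step 2: 3168534515 & 131071 = 131059

131059


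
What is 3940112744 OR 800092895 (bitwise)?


0b11101010110110010101100101101000 | 0b101111101100000111001011011111 = 0b11101111111110010111101111111111 = 4026104831

4026104831


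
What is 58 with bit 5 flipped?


58 ^ (1 << 5) = 58 ^ 32 = 26

26


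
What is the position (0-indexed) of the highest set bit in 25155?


0b110001001000011. Highest set bit at position 14

14


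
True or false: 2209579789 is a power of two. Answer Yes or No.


0b10000011101100111000001100001101. Multiple bits set => No

No


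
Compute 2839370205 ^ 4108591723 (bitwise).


0b10101001001111010101100111011101 ^ 0b11110100111001000010001001101011 = 0b1011101110110010111101110110110 = 1574534070

1574534070


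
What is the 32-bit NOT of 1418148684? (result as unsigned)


~0b1010100100001110011101101001100 = 0b10101011011110001100010010110011 = 2876818611 (32-bit unsigned)

2876818611


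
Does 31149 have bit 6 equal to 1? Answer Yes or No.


0b111100110101101, bit 6 = 0. No

No


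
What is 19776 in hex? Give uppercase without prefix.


19776 = 4D40 hex

4D40


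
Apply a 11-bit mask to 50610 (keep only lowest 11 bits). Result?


50610 & 2047 = 1458

1458


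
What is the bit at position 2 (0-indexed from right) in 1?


0b1, position 2 = 0

0


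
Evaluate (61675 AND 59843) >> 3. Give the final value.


Step 1: 61675 & 59843 = 57539
Step 2: 57539 >> 3 = 7192

7192


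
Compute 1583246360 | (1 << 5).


1583246360 | (1 << 5) = 1583246360 | 32 = 1583246392

1583246392


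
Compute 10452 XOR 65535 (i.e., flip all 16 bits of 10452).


10452 ^ 65535 = 55083

55083


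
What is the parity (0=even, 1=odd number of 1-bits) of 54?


0b110110 has 4 ones => parity 0

0


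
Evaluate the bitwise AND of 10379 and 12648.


0b10100010001011 & 0b11000101101000 = 0b10000000001000 = 8200

8200


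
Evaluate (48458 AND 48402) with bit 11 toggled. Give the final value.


Step 1: 48458 & 48402 = 48386
Step 2: 48386 ^ (1 << 11) = 48386 ^ 2048 = 46338

46338


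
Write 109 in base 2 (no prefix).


109 = 1101101 in binary

1101101


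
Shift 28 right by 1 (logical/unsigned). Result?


0b11100 >> 1 = 0b1110 = 14

14


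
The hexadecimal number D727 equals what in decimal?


D727 hex = 55079 decimal

55079


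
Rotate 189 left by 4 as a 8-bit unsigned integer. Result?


Rotate 0b10111101 left by 4 (8-bit) = 0b11011011 = 219

219


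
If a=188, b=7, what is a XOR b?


188 ^ 7 = 187

187


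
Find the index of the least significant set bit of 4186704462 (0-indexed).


0b11111001100011000000101001001110. Lowest set bit at position 1

1


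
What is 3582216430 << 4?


0b11010101100001000100100011101110 << 4 = 0b110101011000010001001000111011100000 = 57315462880

57315462880


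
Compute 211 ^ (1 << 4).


211 ^ (1 << 4) = 211 ^ 16 = 195

195


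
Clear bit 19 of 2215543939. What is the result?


2215543939 & ~(1 << 19) = 2215019651

2215019651


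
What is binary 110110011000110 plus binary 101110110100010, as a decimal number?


110110011000110 + 101110110100010 = 1100101001101000 = 51816

51816


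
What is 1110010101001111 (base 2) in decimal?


1110010101001111 in decimal = 58703

58703


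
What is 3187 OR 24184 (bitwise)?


0b110001110011 | 0b101111001111000 = 0b101111001111011 = 24187

24187


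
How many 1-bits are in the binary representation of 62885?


0b1111010110100101 has 10 set bits

10


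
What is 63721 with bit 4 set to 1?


63721 | (1 << 4) = 63721 | 16 = 63737

63737


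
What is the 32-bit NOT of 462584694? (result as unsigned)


~0b11011100100100111101101110110 = 0b11100100011011011000010010001001 = 3832382601 (32-bit unsigned)

3832382601


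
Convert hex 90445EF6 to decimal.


90445EF6 hex = 2420399862 decimal

2420399862


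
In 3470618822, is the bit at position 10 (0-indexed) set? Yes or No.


0b11001110110111010111000011000110, bit 10 = 0. No

No


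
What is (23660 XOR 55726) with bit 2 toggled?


Step 1: 23660 ^ 55726 = 34242
Step 2: 34242 ^ (1 << 2) = 34242 ^ 4 = 34246

34246


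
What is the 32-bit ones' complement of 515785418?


515785418 ^ 4294967295 = 3779181877

3779181877


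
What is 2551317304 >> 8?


0b10011000000100100000001100111000 >> 8 = 0b100110000001001000000011 = 9966083

9966083


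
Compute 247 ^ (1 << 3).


247 ^ (1 << 3) = 247 ^ 8 = 255

255


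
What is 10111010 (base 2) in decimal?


10111010 in decimal = 186

186


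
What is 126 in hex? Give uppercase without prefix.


126 = 7E hex

7E


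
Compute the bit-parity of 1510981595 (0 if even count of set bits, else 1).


0b1011010000011111011111111011011 has 21 ones => parity 1

1


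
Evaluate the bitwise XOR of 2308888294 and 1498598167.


0b10001001100111101101011011100110 ^ 0b1011001010100101100101100010111 = 0b11010000110011000001110111110001 = 3503037937

3503037937


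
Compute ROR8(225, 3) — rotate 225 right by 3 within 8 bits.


Rotate 0b11100001 right by 3 (8-bit) = 0b111100 = 60

60


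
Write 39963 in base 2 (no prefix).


39963 = 1001110000011011 in binary

1001110000011011


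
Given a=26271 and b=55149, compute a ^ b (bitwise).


26271 ^ 55149 = 45554

45554


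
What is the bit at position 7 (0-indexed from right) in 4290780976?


0b11111111110000000001111100110000, position 7 = 0

0


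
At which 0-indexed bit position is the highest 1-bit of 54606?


0b1101010101001110. Highest set bit at position 15

15


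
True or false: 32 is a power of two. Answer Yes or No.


0b100000. Only one bit set => Yes

Yes


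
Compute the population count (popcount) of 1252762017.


0b1001010101010111010000110100001 has 14 set bits

14


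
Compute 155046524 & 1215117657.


0b1001001111011101001001111100 & 0b1001000011011010011100101011001 = 0b1000001011010001000001011000 = 137171032

137171032


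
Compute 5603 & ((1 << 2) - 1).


5603 & 3 = 3

3


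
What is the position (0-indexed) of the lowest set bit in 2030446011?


0b1111001000001100010010110111011. Lowest set bit at position 0

0


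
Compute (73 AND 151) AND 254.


Step 1: 73 & 151 = 1
Step 2: 1 & 254 = 0

0


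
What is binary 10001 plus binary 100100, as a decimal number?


10001 + 100100 = 110101 = 53

53


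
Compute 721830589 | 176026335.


0b101011000001100100001010111101 | 0b1010011111011111001011011111 = 0b101011011111111111001011111111 = 729805567

729805567


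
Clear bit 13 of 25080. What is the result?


25080 & ~(1 << 13) = 16888

16888


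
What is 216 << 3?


0b11011000 << 3 = 0b11011000000 = 1728

1728


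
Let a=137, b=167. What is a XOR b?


137 ^ 167 = 46

46


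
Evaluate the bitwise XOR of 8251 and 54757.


0b10000000111011 ^ 0b1101010111100101 = 0b1111010111011110 = 62942

62942


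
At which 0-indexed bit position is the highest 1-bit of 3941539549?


0b11101010111011110001111011011101. Highest set bit at position 31

31


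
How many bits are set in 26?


0b11010 has 3 set bits

3


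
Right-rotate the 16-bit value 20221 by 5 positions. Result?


Rotate 0b100111011111101 right by 5 (16-bit) = 0b1110101001110111 = 60023

60023


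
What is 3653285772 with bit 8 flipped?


3653285772 ^ (1 << 8) = 3653285772 ^ 256 = 3653285516

3653285516


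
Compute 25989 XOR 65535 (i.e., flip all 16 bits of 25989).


25989 ^ 65535 = 39546

39546


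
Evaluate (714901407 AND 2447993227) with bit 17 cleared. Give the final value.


Step 1: 714901407 & 2447993227 = 8913291
Step 2: 8913291 & ~(1 << 17) = 8913291

8913291


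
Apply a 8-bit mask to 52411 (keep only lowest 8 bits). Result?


52411 & 255 = 187

187


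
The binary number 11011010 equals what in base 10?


11011010 in decimal = 218

218


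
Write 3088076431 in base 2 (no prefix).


3088076431 = 10111000000100000100111010001111 in binary

10111000000100000100111010001111


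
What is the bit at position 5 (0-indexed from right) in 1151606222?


0b1000100101001000001110111001110, position 5 = 0

0


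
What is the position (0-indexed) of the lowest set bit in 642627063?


0b100110010011011011010111110111. Lowest set bit at position 0

0


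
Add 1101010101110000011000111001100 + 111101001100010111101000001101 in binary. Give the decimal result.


1101010101110000011000111001100 + 111101001100010111101000001101 = 10100111111010011010101111011001 = 2817108953

2817108953


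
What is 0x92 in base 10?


92 hex = 146 decimal

146


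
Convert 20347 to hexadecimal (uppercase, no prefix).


20347 = 4F7B hex

4F7B


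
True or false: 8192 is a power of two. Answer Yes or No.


0b10000000000000. Only one bit set => Yes

Yes


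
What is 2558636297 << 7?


0b10011000100000011011000100001001 << 7 = 0b100110001000000110110001000010010000000 = 327505446016

327505446016


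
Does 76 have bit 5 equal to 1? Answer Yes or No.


0b1001100, bit 5 = 0. No

No


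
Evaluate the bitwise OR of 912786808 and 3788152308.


0b110110011010000000010101111000 | 0b11100001110010101001110111110100 = 0b11110111111010101001110111111100 = 4159348220

4159348220


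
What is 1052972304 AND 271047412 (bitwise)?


0b111110110000110001010100010000 & 0b10000001001111101101011110100 = 0b10000000000110001000000010000 = 268636176

268636176


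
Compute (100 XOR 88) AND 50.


Step 1: 100 ^ 88 = 60
Step 2: 60 & 50 = 48

48


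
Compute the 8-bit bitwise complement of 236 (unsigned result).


~0b11101100 = 0b10011 = 19 (8-bit unsigned)

19


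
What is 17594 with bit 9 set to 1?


17594 | (1 << 9) = 17594 | 512 = 18106

18106


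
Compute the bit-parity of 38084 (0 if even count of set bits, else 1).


0b1001010011000100 has 6 ones => parity 0

0


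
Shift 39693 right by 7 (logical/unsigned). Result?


0b1001101100001101 >> 7 = 0b100110110 = 310

310


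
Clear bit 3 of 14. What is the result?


14 & ~(1 << 3) = 6

6


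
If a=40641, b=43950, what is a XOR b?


40641 ^ 43950 = 13679

13679


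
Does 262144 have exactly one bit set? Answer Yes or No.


0b1000000000000000000. Only one bit set => Yes

Yes


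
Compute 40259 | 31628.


0b1001110101000011 | 0b111101110001100 = 0b1111111111001111 = 65487

65487


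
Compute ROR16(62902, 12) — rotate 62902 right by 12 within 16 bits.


Rotate 0b1111010110110110 right by 12 (16-bit) = 0b101101101101111 = 23407

23407


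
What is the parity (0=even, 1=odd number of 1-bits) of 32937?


0b1000000010101001 has 5 ones => parity 1

1


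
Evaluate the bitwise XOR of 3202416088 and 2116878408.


0b10111110111000001111110111011000 ^ 0b1111110001011010000000001001000 = 0b11000000110011011111110110010000 = 3234725264

3234725264


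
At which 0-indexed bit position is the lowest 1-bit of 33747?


0b1000001111010011. Lowest set bit at position 0

0


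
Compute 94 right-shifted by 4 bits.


0b1011110 >> 4 = 0b101 = 5

5


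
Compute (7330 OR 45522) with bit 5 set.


Step 1: 7330 | 45522 = 48626
Step 2: 48626 | (1 << 5) = 48626 | 32 = 48626

48626


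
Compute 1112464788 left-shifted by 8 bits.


0b1000010010011101101110110010100 << 8 = 0b100001001001110110111011001010000000000 = 284790985728

284790985728


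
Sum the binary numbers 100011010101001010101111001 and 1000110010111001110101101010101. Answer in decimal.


100011010101001010101111001 + 1000110010111001110101101010101 = 1001010110001111000000011001110 = 1254588622

1254588622


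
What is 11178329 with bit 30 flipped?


11178329 ^ (1 << 30) = 11178329 ^ 1073741824 = 1084920153

1084920153


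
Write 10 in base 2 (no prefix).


10 = 1010 in binary

1010


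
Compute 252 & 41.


0b11111100 & 0b101001 = 0b101000 = 40

40


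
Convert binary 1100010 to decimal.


1100010 in decimal = 98

98


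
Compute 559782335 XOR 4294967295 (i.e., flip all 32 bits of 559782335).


559782335 ^ 4294967295 = 3735184960

3735184960


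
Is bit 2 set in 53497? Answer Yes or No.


0b1101000011111001, bit 2 = 0. No

No


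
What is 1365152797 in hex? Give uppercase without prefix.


1365152797 = 515E941D hex

515E941D


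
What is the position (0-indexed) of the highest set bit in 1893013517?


0b1110000110101010001100000001101. Highest set bit at position 30

30


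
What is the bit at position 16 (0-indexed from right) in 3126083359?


0b10111010010101000011111100011111, position 16 = 0

0


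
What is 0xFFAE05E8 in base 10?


FFAE05E8 hex = 4289594856 decimal

4289594856


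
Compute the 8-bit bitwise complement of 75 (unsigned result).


~0b1001011 = 0b10110100 = 180 (8-bit unsigned)

180


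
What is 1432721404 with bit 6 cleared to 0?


1432721404 & ~(1 << 6) = 1432721340

1432721340


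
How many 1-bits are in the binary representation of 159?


0b10011111 has 6 set bits

6


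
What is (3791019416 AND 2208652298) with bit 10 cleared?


Step 1: 3791019416 & 2208652298 = 2175032328
Step 2: 2175032328 & ~(1 << 10) = 2175031304

2175031304


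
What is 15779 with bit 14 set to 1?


15779 | (1 << 14) = 15779 | 16384 = 32163

32163


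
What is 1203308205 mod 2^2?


1203308205 & 3 = 1

1


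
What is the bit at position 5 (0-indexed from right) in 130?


0b10000010, position 5 = 0

0


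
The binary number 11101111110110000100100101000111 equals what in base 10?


11101111110110000100100101000111 in decimal = 4023929159

4023929159


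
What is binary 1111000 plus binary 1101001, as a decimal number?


1111000 + 1101001 = 11100001 = 225

225


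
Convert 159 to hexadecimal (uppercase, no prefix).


159 = 9F hex

9F


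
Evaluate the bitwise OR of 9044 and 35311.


0b10001101010100 | 0b1000100111101111 = 0b1010101111111111 = 44031

44031


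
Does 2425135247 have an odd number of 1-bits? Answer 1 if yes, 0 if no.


0b10010000100011001010000010001111 has 12 ones => parity 0

0


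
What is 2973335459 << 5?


0b10110001001110010111111110100011 << 5 = 0b1011000100111001011111111010001100000 = 95146734688

95146734688


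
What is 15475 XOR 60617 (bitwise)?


0b11110001110011 ^ 0b1110110011001001 = 0b1101000010111010 = 53434

53434


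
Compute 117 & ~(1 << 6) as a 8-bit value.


117 & ~(1 << 6) = 53

53


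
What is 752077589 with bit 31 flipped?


752077589 ^ (1 << 31) = 752077589 ^ 2147483648 = 2899561237

2899561237
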